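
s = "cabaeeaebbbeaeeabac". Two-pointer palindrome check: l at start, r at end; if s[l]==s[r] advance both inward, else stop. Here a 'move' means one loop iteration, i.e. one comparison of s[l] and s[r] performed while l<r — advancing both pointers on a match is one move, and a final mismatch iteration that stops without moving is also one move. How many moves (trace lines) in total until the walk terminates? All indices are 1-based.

l=1 r=19: 'c'=='c', l++,r--
l=2 r=18: 'a'=='a', l++,r--
l=3 r=17: 'b'=='b', l++,r--
l=4 r=16: 'a'=='a', l++,r--
l=5 r=15: 'e'=='e', l++,r--
l=6 r=14: 'e'=='e', l++,r--
l=7 r=13: 'a'=='a', l++,r--
l=8 r=12: 'e'=='e', l++,r--
l=9 r=11: 'b'=='b', l++,r--

9 moves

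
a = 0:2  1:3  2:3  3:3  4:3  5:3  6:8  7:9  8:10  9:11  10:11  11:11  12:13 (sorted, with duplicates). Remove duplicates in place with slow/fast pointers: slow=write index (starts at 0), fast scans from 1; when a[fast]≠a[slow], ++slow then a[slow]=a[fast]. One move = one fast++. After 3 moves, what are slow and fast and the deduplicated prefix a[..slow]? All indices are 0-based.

slow=1, fast=4, prefix=[2, 3]

slow=0 fast=1: a[fast]=3≠a[slow]=2 write a[1]=3, slow++,fast++
slow=1 fast=2: a[fast]=3=a[slow] dup, fast++
slow=1 fast=3: a[fast]=3=a[slow] dup, fast++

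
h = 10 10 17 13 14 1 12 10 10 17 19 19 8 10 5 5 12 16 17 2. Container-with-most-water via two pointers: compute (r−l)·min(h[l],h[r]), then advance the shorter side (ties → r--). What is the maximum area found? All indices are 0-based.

l=0 r=19: min(10,2)*19=38 best=38 *, r--
l=0 r=18: min(10,17)*18=180 best=180 *, l++
l=1 r=18: min(10,17)*17=170 best=180, l++
l=2 r=18: min(17,17)*16=272 best=272 *, r--
l=2 r=17: min(17,16)*15=240 best=272, r--
l=2 r=16: min(17,12)*14=168 best=272, r--
l=2 r=15: min(17,5)*13=65 best=272, r--
l=2 r=14: min(17,5)*12=60 best=272, r--
l=2 r=13: min(17,10)*11=110 best=272, r--
l=2 r=12: min(17,8)*10=80 best=272, r--
l=2 r=11: min(17,19)*9=153 best=272, l++
l=3 r=11: min(13,19)*8=104 best=272, l++
l=4 r=11: min(14,19)*7=98 best=272, l++
l=5 r=11: min(1,19)*6=6 best=272, l++
l=6 r=11: min(12,19)*5=60 best=272, l++
l=7 r=11: min(10,19)*4=40 best=272, l++
l=8 r=11: min(10,19)*3=30 best=272, l++
l=9 r=11: min(17,19)*2=34 best=272, l++
l=10 r=11: min(19,19)*1=19 best=272, r--

max area = 272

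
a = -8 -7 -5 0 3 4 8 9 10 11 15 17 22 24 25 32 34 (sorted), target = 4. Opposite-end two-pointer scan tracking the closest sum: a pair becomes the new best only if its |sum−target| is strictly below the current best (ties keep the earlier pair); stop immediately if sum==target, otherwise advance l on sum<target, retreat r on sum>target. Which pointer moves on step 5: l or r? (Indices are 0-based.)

r

l=0 r=16: -8+34=26 d=22 *, r--
l=0 r=15: -8+32=24 d=20 *, r--
l=0 r=14: -8+25=17 d=13 *, r--
l=0 r=13: -8+24=16 d=12 *, r--
l=0 r=12: -8+22=14 d=10 *, r--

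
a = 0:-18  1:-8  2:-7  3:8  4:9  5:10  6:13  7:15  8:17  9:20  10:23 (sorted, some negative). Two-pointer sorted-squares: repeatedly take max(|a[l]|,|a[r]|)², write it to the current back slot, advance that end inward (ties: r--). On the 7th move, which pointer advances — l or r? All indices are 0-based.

r

l=0 r=10: |-18|<=|23| out[10]=529, r--
l=0 r=9: |-18|<=|20| out[9]=400, r--
l=0 r=8: |-18|>|17| out[8]=324, l++
l=1 r=8: |-8|<=|17| out[7]=289, r--
l=1 r=7: |-8|<=|15| out[6]=225, r--
l=1 r=6: |-8|<=|13| out[5]=169, r--
l=1 r=5: |-8|<=|10| out[4]=100, r--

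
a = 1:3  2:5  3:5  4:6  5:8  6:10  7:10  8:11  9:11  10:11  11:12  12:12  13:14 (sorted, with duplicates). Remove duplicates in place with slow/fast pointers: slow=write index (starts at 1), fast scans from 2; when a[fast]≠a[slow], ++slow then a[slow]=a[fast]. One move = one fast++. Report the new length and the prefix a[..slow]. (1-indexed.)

length 8; prefix = [3, 5, 6, 8, 10, 11, 12, 14]

(s=1,f=2) a[fast]=5≠a[slow]=3 write a[2]=5 → slow++,fast++
(s=2,f=3) a[fast]=5=a[slow] dup → fast++
(s=2,f=4) a[fast]=6≠a[slow]=5 write a[3]=6 → slow++,fast++
(s=3,f=5) a[fast]=8≠a[slow]=6 write a[4]=8 → slow++,fast++
(s=4,f=6) a[fast]=10≠a[slow]=8 write a[5]=10 → slow++,fast++
(s=5,f=7) a[fast]=10=a[slow] dup → fast++
(s=5,f=8) a[fast]=11≠a[slow]=10 write a[6]=11 → slow++,fast++
(s=6,f=9) a[fast]=11=a[slow] dup → fast++
(s=6,f=10) a[fast]=11=a[slow] dup → fast++
(s=6,f=11) a[fast]=12≠a[slow]=11 write a[7]=12 → slow++,fast++
(s=7,f=12) a[fast]=12=a[slow] dup → fast++
(s=7,f=13) a[fast]=14≠a[slow]=12 write a[8]=14 → slow++,fast++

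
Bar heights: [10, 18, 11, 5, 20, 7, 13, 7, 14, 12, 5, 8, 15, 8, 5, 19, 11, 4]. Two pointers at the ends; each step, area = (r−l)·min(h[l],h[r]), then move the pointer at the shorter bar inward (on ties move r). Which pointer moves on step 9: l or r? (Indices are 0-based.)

[0,17] min(10,4)*17=68 best=68 * → r--
[0,16] min(10,11)*16=160 best=160 * → l++
[1,16] min(18,11)*15=165 best=165 * → r--
[1,15] min(18,19)*14=252 best=252 * → l++
[2,15] min(11,19)*13=143 best=252 → l++
[3,15] min(5,19)*12=60 best=252 → l++
[4,15] min(20,19)*11=209 best=252 → r--
[4,14] min(20,5)*10=50 best=252 → r--
[4,13] min(20,8)*9=72 best=252 → r--

r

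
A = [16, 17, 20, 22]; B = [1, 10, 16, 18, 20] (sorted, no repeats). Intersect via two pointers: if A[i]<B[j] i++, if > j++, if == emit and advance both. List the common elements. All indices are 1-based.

intersection = [16, 20]

[i=1,j=1] 16>1 → j++
[i=1,j=2] 16>10 → j++
[i=1,j=3] 16==16 emit → i++,j++
[i=2,j=4] 17<18 → i++
[i=3,j=4] 20>18 → j++
[i=3,j=5] 20==20 emit → i++,j++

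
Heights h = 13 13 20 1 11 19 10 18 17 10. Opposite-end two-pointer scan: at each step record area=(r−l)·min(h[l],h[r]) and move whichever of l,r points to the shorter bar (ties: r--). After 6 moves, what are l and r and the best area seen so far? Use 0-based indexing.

[0,9] min(13,10)*9=90 best=90 * → r--
[0,8] min(13,17)*8=104 best=104 * → l++
[1,8] min(13,17)*7=91 best=104 → l++
[2,8] min(20,17)*6=102 best=104 → r--
[2,7] min(20,18)*5=90 best=104 → r--
[2,6] min(20,10)*4=40 best=104 → r--

l=2, r=5, best area=104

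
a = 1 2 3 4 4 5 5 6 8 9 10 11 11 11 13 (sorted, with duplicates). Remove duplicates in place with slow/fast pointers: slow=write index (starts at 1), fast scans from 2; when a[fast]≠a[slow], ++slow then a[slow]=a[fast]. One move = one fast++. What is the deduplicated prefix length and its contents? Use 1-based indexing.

slow=1 fast=2: a[fast]=2≠a[slow]=1 write a[2]=2, slow++,fast++
slow=2 fast=3: a[fast]=3≠a[slow]=2 write a[3]=3, slow++,fast++
slow=3 fast=4: a[fast]=4≠a[slow]=3 write a[4]=4, slow++,fast++
slow=4 fast=5: a[fast]=4=a[slow] dup, fast++
slow=4 fast=6: a[fast]=5≠a[slow]=4 write a[5]=5, slow++,fast++
slow=5 fast=7: a[fast]=5=a[slow] dup, fast++
slow=5 fast=8: a[fast]=6≠a[slow]=5 write a[6]=6, slow++,fast++
slow=6 fast=9: a[fast]=8≠a[slow]=6 write a[7]=8, slow++,fast++
slow=7 fast=10: a[fast]=9≠a[slow]=8 write a[8]=9, slow++,fast++
slow=8 fast=11: a[fast]=10≠a[slow]=9 write a[9]=10, slow++,fast++
slow=9 fast=12: a[fast]=11≠a[slow]=10 write a[10]=11, slow++,fast++
slow=10 fast=13: a[fast]=11=a[slow] dup, fast++
slow=10 fast=14: a[fast]=11=a[slow] dup, fast++
slow=10 fast=15: a[fast]=13≠a[slow]=11 write a[11]=13, slow++,fast++

length 11; prefix = [1, 2, 3, 4, 5, 6, 8, 9, 10, 11, 13]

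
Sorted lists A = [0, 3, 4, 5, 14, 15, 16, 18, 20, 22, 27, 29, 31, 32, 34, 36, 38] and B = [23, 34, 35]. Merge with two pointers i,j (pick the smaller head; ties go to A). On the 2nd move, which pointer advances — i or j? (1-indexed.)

i

i=1 j=1: A[i]=0<=B[j]=23 take 0, i++
i=2 j=1: A[i]=3<=B[j]=23 take 3, i++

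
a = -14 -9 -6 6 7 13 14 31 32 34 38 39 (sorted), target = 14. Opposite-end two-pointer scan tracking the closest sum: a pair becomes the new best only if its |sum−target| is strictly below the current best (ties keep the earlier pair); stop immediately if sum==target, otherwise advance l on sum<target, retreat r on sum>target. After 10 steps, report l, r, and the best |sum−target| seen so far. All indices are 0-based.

l=0 r=11: -14+39=25 d=11 *, r--
l=0 r=10: -14+38=24 d=10 *, r--
l=0 r=9: -14+34=20 d=6 *, r--
l=0 r=8: -14+32=18 d=4 *, r--
l=0 r=7: -14+31=17 d=3 *, r--
l=0 r=6: -14+14=0 d=14, l++
l=1 r=6: -9+14=5 d=9, l++
l=2 r=6: -6+14=8 d=6, l++
l=3 r=6: 6+14=20 d=6, r--
l=3 r=5: 6+13=19 d=5, r--

l=3, r=4, best |Δ|=3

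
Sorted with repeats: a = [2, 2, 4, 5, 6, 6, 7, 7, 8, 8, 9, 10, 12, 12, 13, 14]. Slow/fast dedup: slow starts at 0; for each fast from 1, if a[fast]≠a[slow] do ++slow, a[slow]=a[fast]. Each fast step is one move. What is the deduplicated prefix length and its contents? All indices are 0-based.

slow=0 fast=1: a[fast]=2=a[slow] dup, fast++
slow=0 fast=2: a[fast]=4≠a[slow]=2 write a[1]=4, slow++,fast++
slow=1 fast=3: a[fast]=5≠a[slow]=4 write a[2]=5, slow++,fast++
slow=2 fast=4: a[fast]=6≠a[slow]=5 write a[3]=6, slow++,fast++
slow=3 fast=5: a[fast]=6=a[slow] dup, fast++
slow=3 fast=6: a[fast]=7≠a[slow]=6 write a[4]=7, slow++,fast++
slow=4 fast=7: a[fast]=7=a[slow] dup, fast++
slow=4 fast=8: a[fast]=8≠a[slow]=7 write a[5]=8, slow++,fast++
slow=5 fast=9: a[fast]=8=a[slow] dup, fast++
slow=5 fast=10: a[fast]=9≠a[slow]=8 write a[6]=9, slow++,fast++
slow=6 fast=11: a[fast]=10≠a[slow]=9 write a[7]=10, slow++,fast++
slow=7 fast=12: a[fast]=12≠a[slow]=10 write a[8]=12, slow++,fast++
slow=8 fast=13: a[fast]=12=a[slow] dup, fast++
slow=8 fast=14: a[fast]=13≠a[slow]=12 write a[9]=13, slow++,fast++
slow=9 fast=15: a[fast]=14≠a[slow]=13 write a[10]=14, slow++,fast++

length 11; prefix = [2, 4, 5, 6, 7, 8, 9, 10, 12, 13, 14]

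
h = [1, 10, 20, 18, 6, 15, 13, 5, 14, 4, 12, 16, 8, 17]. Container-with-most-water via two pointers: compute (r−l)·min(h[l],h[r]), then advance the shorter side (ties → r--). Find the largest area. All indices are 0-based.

max area = 187

[0,13] min(1,17)*13=13 best=13 * → l++
[1,13] min(10,17)*12=120 best=120 * → l++
[2,13] min(20,17)*11=187 best=187 * → r--
[2,12] min(20,8)*10=80 best=187 → r--
[2,11] min(20,16)*9=144 best=187 → r--
[2,10] min(20,12)*8=96 best=187 → r--
[2,9] min(20,4)*7=28 best=187 → r--
[2,8] min(20,14)*6=84 best=187 → r--
[2,7] min(20,5)*5=25 best=187 → r--
[2,6] min(20,13)*4=52 best=187 → r--
[2,5] min(20,15)*3=45 best=187 → r--
[2,4] min(20,6)*2=12 best=187 → r--
[2,3] min(20,18)*1=18 best=187 → r--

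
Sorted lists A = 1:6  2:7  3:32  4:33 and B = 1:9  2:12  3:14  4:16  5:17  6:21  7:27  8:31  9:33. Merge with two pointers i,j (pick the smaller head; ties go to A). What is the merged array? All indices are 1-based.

[6, 7, 9, 12, 14, 16, 17, 21, 27, 31, 32, 33, 33]

i=1 j=1: A[i]=6<=B[j]=9 take 6, i++
i=2 j=1: A[i]=7<=B[j]=9 take 7, i++
i=3 j=1: A[i]=32>B[j]=9 take 9, j++
i=3 j=2: A[i]=32>B[j]=12 take 12, j++
i=3 j=3: A[i]=32>B[j]=14 take 14, j++
i=3 j=4: A[i]=32>B[j]=16 take 16, j++
i=3 j=5: A[i]=32>B[j]=17 take 17, j++
i=3 j=6: A[i]=32>B[j]=21 take 21, j++
i=3 j=7: A[i]=32>B[j]=27 take 27, j++
i=3 j=8: A[i]=32>B[j]=31 take 31, j++
i=3 j=9: A[i]=32<=B[j]=33 take 32, i++
i=4 j=9: A[i]=33<=B[j]=33 take 33, i++
i=5 j=9: A done, take B[j]=33, j++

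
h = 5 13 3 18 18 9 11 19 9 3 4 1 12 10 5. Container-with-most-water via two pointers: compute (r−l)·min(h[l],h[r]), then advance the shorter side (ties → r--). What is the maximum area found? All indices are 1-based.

max area = 132

l=1 r=15: min(5,5)*14=70 best=70 *, r--
l=1 r=14: min(5,10)*13=65 best=70, l++
l=2 r=14: min(13,10)*12=120 best=120 *, r--
l=2 r=13: min(13,12)*11=132 best=132 *, r--
l=2 r=12: min(13,1)*10=10 best=132, r--
l=2 r=11: min(13,4)*9=36 best=132, r--
l=2 r=10: min(13,3)*8=24 best=132, r--
l=2 r=9: min(13,9)*7=63 best=132, r--
l=2 r=8: min(13,19)*6=78 best=132, l++
l=3 r=8: min(3,19)*5=15 best=132, l++
l=4 r=8: min(18,19)*4=72 best=132, l++
l=5 r=8: min(18,19)*3=54 best=132, l++
l=6 r=8: min(9,19)*2=18 best=132, l++
l=7 r=8: min(11,19)*1=11 best=132, l++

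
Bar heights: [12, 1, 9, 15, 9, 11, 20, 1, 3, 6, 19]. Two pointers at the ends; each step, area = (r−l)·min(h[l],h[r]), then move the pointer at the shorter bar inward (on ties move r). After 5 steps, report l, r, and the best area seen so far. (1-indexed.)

l=1 r=11: min(12,19)*10=120 best=120 *, l++
l=2 r=11: min(1,19)*9=9 best=120, l++
l=3 r=11: min(9,19)*8=72 best=120, l++
l=4 r=11: min(15,19)*7=105 best=120, l++
l=5 r=11: min(9,19)*6=54 best=120, l++

l=6, r=11, best area=120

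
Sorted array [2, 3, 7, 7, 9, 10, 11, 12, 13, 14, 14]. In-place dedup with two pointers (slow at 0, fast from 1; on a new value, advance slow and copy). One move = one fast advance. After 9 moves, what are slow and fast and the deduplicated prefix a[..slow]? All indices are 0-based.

slow=8, fast=10, prefix=[2, 3, 7, 9, 10, 11, 12, 13, 14]

(s=0,f=1) a[fast]=3≠a[slow]=2 write a[1]=3 → slow++,fast++
(s=1,f=2) a[fast]=7≠a[slow]=3 write a[2]=7 → slow++,fast++
(s=2,f=3) a[fast]=7=a[slow] dup → fast++
(s=2,f=4) a[fast]=9≠a[slow]=7 write a[3]=9 → slow++,fast++
(s=3,f=5) a[fast]=10≠a[slow]=9 write a[4]=10 → slow++,fast++
(s=4,f=6) a[fast]=11≠a[slow]=10 write a[5]=11 → slow++,fast++
(s=5,f=7) a[fast]=12≠a[slow]=11 write a[6]=12 → slow++,fast++
(s=6,f=8) a[fast]=13≠a[slow]=12 write a[7]=13 → slow++,fast++
(s=7,f=9) a[fast]=14≠a[slow]=13 write a[8]=14 → slow++,fast++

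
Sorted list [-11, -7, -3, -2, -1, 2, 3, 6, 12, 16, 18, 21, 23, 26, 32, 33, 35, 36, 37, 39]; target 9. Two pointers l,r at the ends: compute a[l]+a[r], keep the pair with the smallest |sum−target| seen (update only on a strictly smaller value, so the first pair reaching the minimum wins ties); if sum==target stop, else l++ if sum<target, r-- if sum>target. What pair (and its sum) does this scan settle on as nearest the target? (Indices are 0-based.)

l=0 r=19: -11+39=28 d=19 *, r--
l=0 r=18: -11+37=26 d=17 *, r--
l=0 r=17: -11+36=25 d=16 *, r--
l=0 r=16: -11+35=24 d=15 *, r--
l=0 r=15: -11+33=22 d=13 *, r--
l=0 r=14: -11+32=21 d=12 *, r--
l=0 r=13: -11+26=15 d=6 *, r--
l=0 r=12: -11+23=12 d=3 *, r--
l=0 r=11: -11+21=10 d=1 *, r--
l=0 r=10: -11+18=7 d=2, l++
l=1 r=10: -7+18=11 d=2, r--
l=1 r=9: -7+16=9 d=0 *, stop

pair (-7, 16) with sum 9 (|Δ|=0)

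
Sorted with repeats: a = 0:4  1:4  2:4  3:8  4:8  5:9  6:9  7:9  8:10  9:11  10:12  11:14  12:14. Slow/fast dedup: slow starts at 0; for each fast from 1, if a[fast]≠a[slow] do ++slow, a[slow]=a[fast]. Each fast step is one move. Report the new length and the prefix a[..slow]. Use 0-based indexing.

slow=0 fast=1: a[fast]=4=a[slow] dup, fast++
slow=0 fast=2: a[fast]=4=a[slow] dup, fast++
slow=0 fast=3: a[fast]=8≠a[slow]=4 write a[1]=8, slow++,fast++
slow=1 fast=4: a[fast]=8=a[slow] dup, fast++
slow=1 fast=5: a[fast]=9≠a[slow]=8 write a[2]=9, slow++,fast++
slow=2 fast=6: a[fast]=9=a[slow] dup, fast++
slow=2 fast=7: a[fast]=9=a[slow] dup, fast++
slow=2 fast=8: a[fast]=10≠a[slow]=9 write a[3]=10, slow++,fast++
slow=3 fast=9: a[fast]=11≠a[slow]=10 write a[4]=11, slow++,fast++
slow=4 fast=10: a[fast]=12≠a[slow]=11 write a[5]=12, slow++,fast++
slow=5 fast=11: a[fast]=14≠a[slow]=12 write a[6]=14, slow++,fast++
slow=6 fast=12: a[fast]=14=a[slow] dup, fast++

length 7; prefix = [4, 8, 9, 10, 11, 12, 14]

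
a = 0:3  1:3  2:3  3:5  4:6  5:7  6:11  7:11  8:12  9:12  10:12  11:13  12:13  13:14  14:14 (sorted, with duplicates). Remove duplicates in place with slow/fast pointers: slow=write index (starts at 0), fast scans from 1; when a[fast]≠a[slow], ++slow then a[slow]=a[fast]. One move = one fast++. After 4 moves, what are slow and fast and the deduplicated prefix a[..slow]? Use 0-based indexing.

(s=0,f=1) a[fast]=3=a[slow] dup → fast++
(s=0,f=2) a[fast]=3=a[slow] dup → fast++
(s=0,f=3) a[fast]=5≠a[slow]=3 write a[1]=5 → slow++,fast++
(s=1,f=4) a[fast]=6≠a[slow]=5 write a[2]=6 → slow++,fast++

slow=2, fast=5, prefix=[3, 5, 6]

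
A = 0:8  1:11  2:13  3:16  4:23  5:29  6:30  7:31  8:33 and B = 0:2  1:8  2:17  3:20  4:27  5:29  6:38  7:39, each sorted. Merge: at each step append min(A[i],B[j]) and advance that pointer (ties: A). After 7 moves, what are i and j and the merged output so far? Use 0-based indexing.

i=4, j=3, merged so far=[2, 8, 8, 11, 13, 16, 17]

[i=0,j=0] A[i]=8>B[j]=2 take 2 → j++
[i=0,j=1] A[i]=8<=B[j]=8 take 8 → i++
[i=1,j=1] A[i]=11>B[j]=8 take 8 → j++
[i=1,j=2] A[i]=11<=B[j]=17 take 11 → i++
[i=2,j=2] A[i]=13<=B[j]=17 take 13 → i++
[i=3,j=2] A[i]=16<=B[j]=17 take 16 → i++
[i=4,j=2] A[i]=23>B[j]=17 take 17 → j++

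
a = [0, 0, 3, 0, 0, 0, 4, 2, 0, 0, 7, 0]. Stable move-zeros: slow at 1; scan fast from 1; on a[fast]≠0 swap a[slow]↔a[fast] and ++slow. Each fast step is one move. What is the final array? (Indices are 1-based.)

[3, 4, 2, 7, 0, 0, 0, 0, 0, 0, 0, 0]

(s=1,f=1) a[fast]=0 → fast++
(s=1,f=2) a[fast]=0 → fast++
(s=1,f=3) a[fast]=3≠0 swap→a[1]=3 → slow++,fast++
(s=2,f=4) a[fast]=0 → fast++
(s=2,f=5) a[fast]=0 → fast++
(s=2,f=6) a[fast]=0 → fast++
(s=2,f=7) a[fast]=4≠0 swap→a[2]=4 → slow++,fast++
(s=3,f=8) a[fast]=2≠0 swap→a[3]=2 → slow++,fast++
(s=4,f=9) a[fast]=0 → fast++
(s=4,f=10) a[fast]=0 → fast++
(s=4,f=11) a[fast]=7≠0 swap→a[4]=7 → slow++,fast++
(s=5,f=12) a[fast]=0 → fast++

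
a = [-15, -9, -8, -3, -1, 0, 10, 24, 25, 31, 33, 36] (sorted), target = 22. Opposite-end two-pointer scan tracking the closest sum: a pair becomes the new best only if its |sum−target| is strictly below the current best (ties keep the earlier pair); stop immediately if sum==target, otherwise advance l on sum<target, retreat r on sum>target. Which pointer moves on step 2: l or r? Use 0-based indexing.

r

[0,11] -15+36=21 d=1 * → l++
[1,11] -9+36=27 d=5 → r--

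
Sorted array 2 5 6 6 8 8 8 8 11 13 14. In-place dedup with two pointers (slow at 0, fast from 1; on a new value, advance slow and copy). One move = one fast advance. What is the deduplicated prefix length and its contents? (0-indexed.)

(s=0,f=1) a[fast]=5≠a[slow]=2 write a[1]=5 → slow++,fast++
(s=1,f=2) a[fast]=6≠a[slow]=5 write a[2]=6 → slow++,fast++
(s=2,f=3) a[fast]=6=a[slow] dup → fast++
(s=2,f=4) a[fast]=8≠a[slow]=6 write a[3]=8 → slow++,fast++
(s=3,f=5) a[fast]=8=a[slow] dup → fast++
(s=3,f=6) a[fast]=8=a[slow] dup → fast++
(s=3,f=7) a[fast]=8=a[slow] dup → fast++
(s=3,f=8) a[fast]=11≠a[slow]=8 write a[4]=11 → slow++,fast++
(s=4,f=9) a[fast]=13≠a[slow]=11 write a[5]=13 → slow++,fast++
(s=5,f=10) a[fast]=14≠a[slow]=13 write a[6]=14 → slow++,fast++

length 7; prefix = [2, 5, 6, 8, 11, 13, 14]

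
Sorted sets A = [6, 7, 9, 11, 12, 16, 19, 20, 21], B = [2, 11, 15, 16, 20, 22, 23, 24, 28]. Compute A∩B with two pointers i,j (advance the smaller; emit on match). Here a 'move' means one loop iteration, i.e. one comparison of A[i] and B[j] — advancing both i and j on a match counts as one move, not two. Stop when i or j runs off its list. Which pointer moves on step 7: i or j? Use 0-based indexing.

j

[i=0,j=0] 6>2 → j++
[i=0,j=1] 6<11 → i++
[i=1,j=1] 7<11 → i++
[i=2,j=1] 9<11 → i++
[i=3,j=1] 11==11 emit → i++,j++
[i=4,j=2] 12<15 → i++
[i=5,j=2] 16>15 → j++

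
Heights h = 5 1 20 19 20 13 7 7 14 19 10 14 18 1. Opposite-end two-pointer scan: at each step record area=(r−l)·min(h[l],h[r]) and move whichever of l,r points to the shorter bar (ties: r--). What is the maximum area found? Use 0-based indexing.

[0,13] min(5,1)*13=13 best=13 * → r--
[0,12] min(5,18)*12=60 best=60 * → l++
[1,12] min(1,18)*11=11 best=60 → l++
[2,12] min(20,18)*10=180 best=180 * → r--
[2,11] min(20,14)*9=126 best=180 → r--
[2,10] min(20,10)*8=80 best=180 → r--
[2,9] min(20,19)*7=133 best=180 → r--
[2,8] min(20,14)*6=84 best=180 → r--
[2,7] min(20,7)*5=35 best=180 → r--
[2,6] min(20,7)*4=28 best=180 → r--
[2,5] min(20,13)*3=39 best=180 → r--
[2,4] min(20,20)*2=40 best=180 → r--
[2,3] min(20,19)*1=19 best=180 → r--

max area = 180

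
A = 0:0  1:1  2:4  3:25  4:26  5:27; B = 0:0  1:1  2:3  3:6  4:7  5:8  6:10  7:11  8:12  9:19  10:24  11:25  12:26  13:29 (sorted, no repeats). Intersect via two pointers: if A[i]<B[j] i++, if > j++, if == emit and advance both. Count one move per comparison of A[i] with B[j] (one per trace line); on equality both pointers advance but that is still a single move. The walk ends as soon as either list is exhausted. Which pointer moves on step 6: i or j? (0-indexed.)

[i=0,j=0] 0==0 emit → i++,j++
[i=1,j=1] 1==1 emit → i++,j++
[i=2,j=2] 4>3 → j++
[i=2,j=3] 4<6 → i++
[i=3,j=3] 25>6 → j++
[i=3,j=4] 25>7 → j++

j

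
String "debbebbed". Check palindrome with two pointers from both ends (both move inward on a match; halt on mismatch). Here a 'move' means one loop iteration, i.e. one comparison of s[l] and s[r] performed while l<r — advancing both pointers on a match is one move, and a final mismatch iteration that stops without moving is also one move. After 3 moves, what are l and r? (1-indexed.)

[1,9] 'd'=='d' → l++,r--
[2,8] 'e'=='e' → l++,r--
[3,7] 'b'=='b' → l++,r--

l=4, r=6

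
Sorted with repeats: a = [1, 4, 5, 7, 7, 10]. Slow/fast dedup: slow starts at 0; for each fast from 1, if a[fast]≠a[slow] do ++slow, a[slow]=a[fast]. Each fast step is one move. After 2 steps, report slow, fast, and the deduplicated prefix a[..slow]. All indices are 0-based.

slow=2, fast=3, prefix=[1, 4, 5]

(s=0,f=1) a[fast]=4≠a[slow]=1 write a[1]=4 → slow++,fast++
(s=1,f=2) a[fast]=5≠a[slow]=4 write a[2]=5 → slow++,fast++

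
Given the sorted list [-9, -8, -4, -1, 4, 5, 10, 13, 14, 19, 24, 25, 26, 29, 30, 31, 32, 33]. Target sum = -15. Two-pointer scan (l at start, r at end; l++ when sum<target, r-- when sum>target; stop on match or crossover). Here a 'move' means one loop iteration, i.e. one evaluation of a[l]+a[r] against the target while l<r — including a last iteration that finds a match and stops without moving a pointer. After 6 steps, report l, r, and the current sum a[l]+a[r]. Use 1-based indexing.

l=1, r=12, sum=16

l=1 r=18: -9+33=24 >-15, r--
l=1 r=17: -9+32=23 >-15, r--
l=1 r=16: -9+31=22 >-15, r--
l=1 r=15: -9+30=21 >-15, r--
l=1 r=14: -9+29=20 >-15, r--
l=1 r=13: -9+26=17 >-15, r--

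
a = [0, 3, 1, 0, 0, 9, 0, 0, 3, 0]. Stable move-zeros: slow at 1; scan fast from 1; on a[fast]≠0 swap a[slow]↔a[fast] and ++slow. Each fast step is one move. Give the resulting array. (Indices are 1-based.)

slow=1 fast=1: a[fast]=0, fast++
slow=1 fast=2: a[fast]=3≠0 swap→a[1]=3, slow++,fast++
slow=2 fast=3: a[fast]=1≠0 swap→a[2]=1, slow++,fast++
slow=3 fast=4: a[fast]=0, fast++
slow=3 fast=5: a[fast]=0, fast++
slow=3 fast=6: a[fast]=9≠0 swap→a[3]=9, slow++,fast++
slow=4 fast=7: a[fast]=0, fast++
slow=4 fast=8: a[fast]=0, fast++
slow=4 fast=9: a[fast]=3≠0 swap→a[4]=3, slow++,fast++
slow=5 fast=10: a[fast]=0, fast++

[3, 1, 9, 3, 0, 0, 0, 0, 0, 0]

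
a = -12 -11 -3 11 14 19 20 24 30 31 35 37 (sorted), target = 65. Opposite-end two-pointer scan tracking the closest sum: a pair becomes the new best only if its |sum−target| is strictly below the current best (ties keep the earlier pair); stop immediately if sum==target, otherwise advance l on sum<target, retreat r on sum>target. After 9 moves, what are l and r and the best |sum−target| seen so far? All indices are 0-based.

l=0 r=11: -12+37=25 d=40 *, l++
l=1 r=11: -11+37=26 d=39 *, l++
l=2 r=11: -3+37=34 d=31 *, l++
l=3 r=11: 11+37=48 d=17 *, l++
l=4 r=11: 14+37=51 d=14 *, l++
l=5 r=11: 19+37=56 d=9 *, l++
l=6 r=11: 20+37=57 d=8 *, l++
l=7 r=11: 24+37=61 d=4 *, l++
l=8 r=11: 30+37=67 d=2 *, r--

l=8, r=10, best |Δ|=2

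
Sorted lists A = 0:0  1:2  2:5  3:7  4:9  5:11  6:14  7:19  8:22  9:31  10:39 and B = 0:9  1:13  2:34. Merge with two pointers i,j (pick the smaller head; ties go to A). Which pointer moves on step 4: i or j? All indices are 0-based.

i=0 j=0: A[i]=0<=B[j]=9 take 0, i++
i=1 j=0: A[i]=2<=B[j]=9 take 2, i++
i=2 j=0: A[i]=5<=B[j]=9 take 5, i++
i=3 j=0: A[i]=7<=B[j]=9 take 7, i++

i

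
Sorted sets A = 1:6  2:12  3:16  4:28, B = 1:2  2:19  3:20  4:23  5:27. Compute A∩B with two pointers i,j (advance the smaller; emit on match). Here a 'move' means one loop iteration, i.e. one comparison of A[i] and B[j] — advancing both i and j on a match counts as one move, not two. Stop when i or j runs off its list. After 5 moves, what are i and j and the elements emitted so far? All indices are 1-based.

i=4, j=3, emitted=[]

[i=1,j=1] 6>2 → j++
[i=1,j=2] 6<19 → i++
[i=2,j=2] 12<19 → i++
[i=3,j=2] 16<19 → i++
[i=4,j=2] 28>19 → j++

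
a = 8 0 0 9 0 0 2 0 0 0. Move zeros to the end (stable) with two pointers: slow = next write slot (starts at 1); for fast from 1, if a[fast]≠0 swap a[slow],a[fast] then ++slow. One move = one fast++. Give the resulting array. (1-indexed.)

[8, 9, 2, 0, 0, 0, 0, 0, 0, 0]

slow=1 fast=1: a[fast]=8≠0 swap→a[1]=8, slow++,fast++
slow=2 fast=2: a[fast]=0, fast++
slow=2 fast=3: a[fast]=0, fast++
slow=2 fast=4: a[fast]=9≠0 swap→a[2]=9, slow++,fast++
slow=3 fast=5: a[fast]=0, fast++
slow=3 fast=6: a[fast]=0, fast++
slow=3 fast=7: a[fast]=2≠0 swap→a[3]=2, slow++,fast++
slow=4 fast=8: a[fast]=0, fast++
slow=4 fast=9: a[fast]=0, fast++
slow=4 fast=10: a[fast]=0, fast++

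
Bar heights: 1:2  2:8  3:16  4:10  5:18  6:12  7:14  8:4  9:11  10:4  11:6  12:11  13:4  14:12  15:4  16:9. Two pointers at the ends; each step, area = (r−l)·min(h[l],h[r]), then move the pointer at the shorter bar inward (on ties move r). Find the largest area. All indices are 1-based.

max area = 132

l=1 r=16: min(2,9)*15=30 best=30 *, l++
l=2 r=16: min(8,9)*14=112 best=112 *, l++
l=3 r=16: min(16,9)*13=117 best=117 *, r--
l=3 r=15: min(16,4)*12=48 best=117, r--
l=3 r=14: min(16,12)*11=132 best=132 *, r--
l=3 r=13: min(16,4)*10=40 best=132, r--
l=3 r=12: min(16,11)*9=99 best=132, r--
l=3 r=11: min(16,6)*8=48 best=132, r--
l=3 r=10: min(16,4)*7=28 best=132, r--
l=3 r=9: min(16,11)*6=66 best=132, r--
l=3 r=8: min(16,4)*5=20 best=132, r--
l=3 r=7: min(16,14)*4=56 best=132, r--
l=3 r=6: min(16,12)*3=36 best=132, r--
l=3 r=5: min(16,18)*2=32 best=132, l++
l=4 r=5: min(10,18)*1=10 best=132, l++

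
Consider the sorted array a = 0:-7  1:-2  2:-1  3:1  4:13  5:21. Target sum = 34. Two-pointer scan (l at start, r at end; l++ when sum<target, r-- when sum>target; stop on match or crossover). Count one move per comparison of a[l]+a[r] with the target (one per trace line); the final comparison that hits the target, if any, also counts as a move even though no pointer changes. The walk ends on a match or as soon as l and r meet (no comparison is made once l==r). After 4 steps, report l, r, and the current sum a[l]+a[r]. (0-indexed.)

l=4, r=5, sum=34

[0,5] -7+21=14 <34 → l++
[1,5] -2+21=19 <34 → l++
[2,5] -1+21=20 <34 → l++
[3,5] 1+21=22 <34 → l++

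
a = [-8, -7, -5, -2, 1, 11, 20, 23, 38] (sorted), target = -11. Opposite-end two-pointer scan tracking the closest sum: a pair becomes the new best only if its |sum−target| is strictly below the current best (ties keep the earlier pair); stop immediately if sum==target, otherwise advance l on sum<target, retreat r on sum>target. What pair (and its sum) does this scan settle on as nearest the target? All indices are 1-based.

pair (-8, -2) with sum -10 (|Δ|=1)

[1,9] -8+38=30 d=41 * → r--
[1,8] -8+23=15 d=26 * → r--
[1,7] -8+20=12 d=23 * → r--
[1,6] -8+11=3 d=14 * → r--
[1,5] -8+1=-7 d=4 * → r--
[1,4] -8+-2=-10 d=1 * → r--
[1,3] -8+-5=-13 d=2 → l++
[2,3] -7+-5=-12 d=1 → l++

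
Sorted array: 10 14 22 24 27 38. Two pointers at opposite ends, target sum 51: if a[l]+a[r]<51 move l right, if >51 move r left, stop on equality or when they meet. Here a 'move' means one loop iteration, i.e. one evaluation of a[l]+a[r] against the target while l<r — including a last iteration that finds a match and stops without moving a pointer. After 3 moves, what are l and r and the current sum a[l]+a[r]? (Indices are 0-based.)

l=2, r=4, sum=49

[0,5] 10+38=48 <51 → l++
[1,5] 14+38=52 >51 → r--
[1,4] 14+27=41 <51 → l++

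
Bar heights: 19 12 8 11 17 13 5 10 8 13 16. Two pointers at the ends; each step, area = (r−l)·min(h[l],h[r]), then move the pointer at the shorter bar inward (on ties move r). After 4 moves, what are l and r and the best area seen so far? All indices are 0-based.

l=0, r=6, best area=160

l=0 r=10: min(19,16)*10=160 best=160 *, r--
l=0 r=9: min(19,13)*9=117 best=160, r--
l=0 r=8: min(19,8)*8=64 best=160, r--
l=0 r=7: min(19,10)*7=70 best=160, r--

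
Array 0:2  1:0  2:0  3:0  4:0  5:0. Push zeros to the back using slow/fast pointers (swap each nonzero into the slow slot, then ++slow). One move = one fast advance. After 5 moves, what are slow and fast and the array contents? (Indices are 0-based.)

slow=1, fast=5, a=[2, 0, 0, 0, 0, 0]

slow=0 fast=0: a[fast]=2≠0 swap→a[0]=2, slow++,fast++
slow=1 fast=1: a[fast]=0, fast++
slow=1 fast=2: a[fast]=0, fast++
slow=1 fast=3: a[fast]=0, fast++
slow=1 fast=4: a[fast]=0, fast++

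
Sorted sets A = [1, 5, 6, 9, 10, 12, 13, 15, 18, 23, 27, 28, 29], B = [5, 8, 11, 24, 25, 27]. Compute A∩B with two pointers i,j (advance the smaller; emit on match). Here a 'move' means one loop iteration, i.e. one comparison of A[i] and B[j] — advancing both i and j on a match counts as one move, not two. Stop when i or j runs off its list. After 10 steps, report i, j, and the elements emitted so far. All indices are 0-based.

i=8, j=3, emitted=[5]

[i=0,j=0] 1<5 → i++
[i=1,j=0] 5==5 emit → i++,j++
[i=2,j=1] 6<8 → i++
[i=3,j=1] 9>8 → j++
[i=3,j=2] 9<11 → i++
[i=4,j=2] 10<11 → i++
[i=5,j=2] 12>11 → j++
[i=5,j=3] 12<24 → i++
[i=6,j=3] 13<24 → i++
[i=7,j=3] 15<24 → i++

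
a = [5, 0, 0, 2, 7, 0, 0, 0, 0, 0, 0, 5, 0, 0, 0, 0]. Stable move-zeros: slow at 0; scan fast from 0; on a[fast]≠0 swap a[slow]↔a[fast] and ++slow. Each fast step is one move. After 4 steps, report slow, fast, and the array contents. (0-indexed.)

slow=0 fast=0: a[fast]=5≠0 swap→a[0]=5, slow++,fast++
slow=1 fast=1: a[fast]=0, fast++
slow=1 fast=2: a[fast]=0, fast++
slow=1 fast=3: a[fast]=2≠0 swap→a[1]=2, slow++,fast++

slow=2, fast=4, a=[5, 2, 0, 0, 7, 0, 0, 0, 0, 0, 0, 5, 0, 0, 0, 0]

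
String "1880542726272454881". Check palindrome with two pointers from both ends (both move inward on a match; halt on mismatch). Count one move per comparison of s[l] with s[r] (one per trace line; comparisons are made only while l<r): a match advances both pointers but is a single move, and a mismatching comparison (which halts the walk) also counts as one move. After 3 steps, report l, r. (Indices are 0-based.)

l=3, r=15

[0,18] '1'=='1' → l++,r--
[1,17] '8'=='8' → l++,r--
[2,16] '8'=='8' → l++,r--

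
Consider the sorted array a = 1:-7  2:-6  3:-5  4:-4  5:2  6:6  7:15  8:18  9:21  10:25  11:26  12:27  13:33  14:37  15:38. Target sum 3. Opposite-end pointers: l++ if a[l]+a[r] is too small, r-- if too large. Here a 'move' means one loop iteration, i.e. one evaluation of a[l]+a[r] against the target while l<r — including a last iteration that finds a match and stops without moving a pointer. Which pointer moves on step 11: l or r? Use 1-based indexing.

l

l=1 r=15: -7+38=31 >3, r--
l=1 r=14: -7+37=30 >3, r--
l=1 r=13: -7+33=26 >3, r--
l=1 r=12: -7+27=20 >3, r--
l=1 r=11: -7+26=19 >3, r--
l=1 r=10: -7+25=18 >3, r--
l=1 r=9: -7+21=14 >3, r--
l=1 r=8: -7+18=11 >3, r--
l=1 r=7: -7+15=8 >3, r--
l=1 r=6: -7+6=-1 <3, l++
l=2 r=6: -6+6=0 <3, l++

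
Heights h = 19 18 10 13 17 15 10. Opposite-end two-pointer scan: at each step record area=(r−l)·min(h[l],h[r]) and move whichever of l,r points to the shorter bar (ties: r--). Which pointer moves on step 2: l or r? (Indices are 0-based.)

[0,6] min(19,10)*6=60 best=60 * → r--
[0,5] min(19,15)*5=75 best=75 * → r--

r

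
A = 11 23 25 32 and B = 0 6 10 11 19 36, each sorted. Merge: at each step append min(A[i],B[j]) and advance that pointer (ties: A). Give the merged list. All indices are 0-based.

[i=0,j=0] A[i]=11>B[j]=0 take 0 → j++
[i=0,j=1] A[i]=11>B[j]=6 take 6 → j++
[i=0,j=2] A[i]=11>B[j]=10 take 10 → j++
[i=0,j=3] A[i]=11<=B[j]=11 take 11 → i++
[i=1,j=3] A[i]=23>B[j]=11 take 11 → j++
[i=1,j=4] A[i]=23>B[j]=19 take 19 → j++
[i=1,j=5] A[i]=23<=B[j]=36 take 23 → i++
[i=2,j=5] A[i]=25<=B[j]=36 take 25 → i++
[i=3,j=5] A[i]=32<=B[j]=36 take 32 → i++
[i=4,j=5] A done, take B[j]=36 → j++

[0, 6, 10, 11, 11, 19, 23, 25, 32, 36]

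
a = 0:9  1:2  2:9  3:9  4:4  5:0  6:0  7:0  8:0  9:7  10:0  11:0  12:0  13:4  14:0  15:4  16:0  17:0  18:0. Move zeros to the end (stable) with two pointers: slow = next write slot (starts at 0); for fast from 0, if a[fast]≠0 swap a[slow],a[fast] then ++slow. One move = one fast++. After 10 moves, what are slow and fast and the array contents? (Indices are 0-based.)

(s=0,f=0) a[fast]=9≠0 swap→a[0]=9 → slow++,fast++
(s=1,f=1) a[fast]=2≠0 swap→a[1]=2 → slow++,fast++
(s=2,f=2) a[fast]=9≠0 swap→a[2]=9 → slow++,fast++
(s=3,f=3) a[fast]=9≠0 swap→a[3]=9 → slow++,fast++
(s=4,f=4) a[fast]=4≠0 swap→a[4]=4 → slow++,fast++
(s=5,f=5) a[fast]=0 → fast++
(s=5,f=6) a[fast]=0 → fast++
(s=5,f=7) a[fast]=0 → fast++
(s=5,f=8) a[fast]=0 → fast++
(s=5,f=9) a[fast]=7≠0 swap→a[5]=7 → slow++,fast++

slow=6, fast=10, a=[9, 2, 9, 9, 4, 7, 0, 0, 0, 0, 0, 0, 0, 4, 0, 4, 0, 0, 0]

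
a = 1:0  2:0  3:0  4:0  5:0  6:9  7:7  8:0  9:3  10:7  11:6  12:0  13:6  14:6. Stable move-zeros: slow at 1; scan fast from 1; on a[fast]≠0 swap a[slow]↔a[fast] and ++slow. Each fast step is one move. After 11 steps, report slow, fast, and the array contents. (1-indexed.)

slow=1 fast=1: a[fast]=0, fast++
slow=1 fast=2: a[fast]=0, fast++
slow=1 fast=3: a[fast]=0, fast++
slow=1 fast=4: a[fast]=0, fast++
slow=1 fast=5: a[fast]=0, fast++
slow=1 fast=6: a[fast]=9≠0 swap→a[1]=9, slow++,fast++
slow=2 fast=7: a[fast]=7≠0 swap→a[2]=7, slow++,fast++
slow=3 fast=8: a[fast]=0, fast++
slow=3 fast=9: a[fast]=3≠0 swap→a[3]=3, slow++,fast++
slow=4 fast=10: a[fast]=7≠0 swap→a[4]=7, slow++,fast++
slow=5 fast=11: a[fast]=6≠0 swap→a[5]=6, slow++,fast++

slow=6, fast=12, a=[9, 7, 3, 7, 6, 0, 0, 0, 0, 0, 0, 0, 6, 6]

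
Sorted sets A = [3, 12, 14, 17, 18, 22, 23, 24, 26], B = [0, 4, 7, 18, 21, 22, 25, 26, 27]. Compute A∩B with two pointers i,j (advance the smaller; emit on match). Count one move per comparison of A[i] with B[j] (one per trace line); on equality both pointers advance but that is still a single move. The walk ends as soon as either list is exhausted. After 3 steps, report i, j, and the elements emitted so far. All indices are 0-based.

i=0 j=0: 3>0, j++
i=0 j=1: 3<4, i++
i=1 j=1: 12>4, j++

i=1, j=2, emitted=[]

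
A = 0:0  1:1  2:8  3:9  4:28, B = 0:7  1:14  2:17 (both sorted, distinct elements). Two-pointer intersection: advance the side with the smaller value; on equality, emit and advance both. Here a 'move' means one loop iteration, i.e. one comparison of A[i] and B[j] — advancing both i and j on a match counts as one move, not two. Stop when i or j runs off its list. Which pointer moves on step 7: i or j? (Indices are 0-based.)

j

[i=0,j=0] 0<7 → i++
[i=1,j=0] 1<7 → i++
[i=2,j=0] 8>7 → j++
[i=2,j=1] 8<14 → i++
[i=3,j=1] 9<14 → i++
[i=4,j=1] 28>14 → j++
[i=4,j=2] 28>17 → j++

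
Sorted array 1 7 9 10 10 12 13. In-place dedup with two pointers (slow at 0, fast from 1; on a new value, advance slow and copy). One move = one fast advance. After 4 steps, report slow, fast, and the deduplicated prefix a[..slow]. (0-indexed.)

(s=0,f=1) a[fast]=7≠a[slow]=1 write a[1]=7 → slow++,fast++
(s=1,f=2) a[fast]=9≠a[slow]=7 write a[2]=9 → slow++,fast++
(s=2,f=3) a[fast]=10≠a[slow]=9 write a[3]=10 → slow++,fast++
(s=3,f=4) a[fast]=10=a[slow] dup → fast++

slow=3, fast=5, prefix=[1, 7, 9, 10]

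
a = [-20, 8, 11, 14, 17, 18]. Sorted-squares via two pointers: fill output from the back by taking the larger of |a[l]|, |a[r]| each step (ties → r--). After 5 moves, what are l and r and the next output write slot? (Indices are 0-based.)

[0,5] |-20|>|18| out[5]=400 → l++
[1,5] |8|<=|18| out[4]=324 → r--
[1,4] |8|<=|17| out[3]=289 → r--
[1,3] |8|<=|14| out[2]=196 → r--
[1,2] |8|<=|11| out[1]=121 → r--

l=1, r=1, next write slot=0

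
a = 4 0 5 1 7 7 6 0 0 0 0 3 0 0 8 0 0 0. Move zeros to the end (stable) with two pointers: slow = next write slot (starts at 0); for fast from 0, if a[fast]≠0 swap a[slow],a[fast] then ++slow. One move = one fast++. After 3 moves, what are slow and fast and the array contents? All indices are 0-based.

slow=2, fast=3, a=[4, 5, 0, 1, 7, 7, 6, 0, 0, 0, 0, 3, 0, 0, 8, 0, 0, 0]

slow=0 fast=0: a[fast]=4≠0 swap→a[0]=4, slow++,fast++
slow=1 fast=1: a[fast]=0, fast++
slow=1 fast=2: a[fast]=5≠0 swap→a[1]=5, slow++,fast++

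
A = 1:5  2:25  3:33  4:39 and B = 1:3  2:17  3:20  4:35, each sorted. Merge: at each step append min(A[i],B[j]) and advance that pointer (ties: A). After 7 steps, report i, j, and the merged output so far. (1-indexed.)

[i=1,j=1] A[i]=5>B[j]=3 take 3 → j++
[i=1,j=2] A[i]=5<=B[j]=17 take 5 → i++
[i=2,j=2] A[i]=25>B[j]=17 take 17 → j++
[i=2,j=3] A[i]=25>B[j]=20 take 20 → j++
[i=2,j=4] A[i]=25<=B[j]=35 take 25 → i++
[i=3,j=4] A[i]=33<=B[j]=35 take 33 → i++
[i=4,j=4] A[i]=39>B[j]=35 take 35 → j++

i=4, j=5, merged so far=[3, 5, 17, 20, 25, 33, 35]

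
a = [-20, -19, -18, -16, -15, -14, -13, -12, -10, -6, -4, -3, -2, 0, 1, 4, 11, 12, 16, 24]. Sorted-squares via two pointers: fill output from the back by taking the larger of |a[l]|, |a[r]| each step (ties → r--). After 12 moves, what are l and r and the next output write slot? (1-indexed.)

l=9, r=16, next write slot=8

l=1 r=20: |-20|<=|24| out[20]=576, r--
l=1 r=19: |-20|>|16| out[19]=400, l++
l=2 r=19: |-19|>|16| out[18]=361, l++
l=3 r=19: |-18|>|16| out[17]=324, l++
l=4 r=19: |-16|<=|16| out[16]=256, r--
l=4 r=18: |-16|>|12| out[15]=256, l++
l=5 r=18: |-15|>|12| out[14]=225, l++
l=6 r=18: |-14|>|12| out[13]=196, l++
l=7 r=18: |-13|>|12| out[12]=169, l++
l=8 r=18: |-12|<=|12| out[11]=144, r--
l=8 r=17: |-12|>|11| out[10]=144, l++
l=9 r=17: |-10|<=|11| out[9]=121, r--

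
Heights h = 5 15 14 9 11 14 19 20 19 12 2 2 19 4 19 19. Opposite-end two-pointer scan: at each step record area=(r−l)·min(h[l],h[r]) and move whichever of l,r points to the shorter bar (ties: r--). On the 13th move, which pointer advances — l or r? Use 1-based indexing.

l=1 r=16: min(5,19)*15=75 best=75 *, l++
l=2 r=16: min(15,19)*14=210 best=210 *, l++
l=3 r=16: min(14,19)*13=182 best=210, l++
l=4 r=16: min(9,19)*12=108 best=210, l++
l=5 r=16: min(11,19)*11=121 best=210, l++
l=6 r=16: min(14,19)*10=140 best=210, l++
l=7 r=16: min(19,19)*9=171 best=210, r--
l=7 r=15: min(19,19)*8=152 best=210, r--
l=7 r=14: min(19,4)*7=28 best=210, r--
l=7 r=13: min(19,19)*6=114 best=210, r--
l=7 r=12: min(19,2)*5=10 best=210, r--
l=7 r=11: min(19,2)*4=8 best=210, r--
l=7 r=10: min(19,12)*3=36 best=210, r--

r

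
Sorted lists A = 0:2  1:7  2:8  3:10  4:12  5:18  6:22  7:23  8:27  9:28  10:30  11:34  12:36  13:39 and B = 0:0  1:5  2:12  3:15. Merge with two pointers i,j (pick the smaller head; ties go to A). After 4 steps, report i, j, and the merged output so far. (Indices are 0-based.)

i=2, j=2, merged so far=[0, 2, 5, 7]

i=0 j=0: A[i]=2>B[j]=0 take 0, j++
i=0 j=1: A[i]=2<=B[j]=5 take 2, i++
i=1 j=1: A[i]=7>B[j]=5 take 5, j++
i=1 j=2: A[i]=7<=B[j]=12 take 7, i++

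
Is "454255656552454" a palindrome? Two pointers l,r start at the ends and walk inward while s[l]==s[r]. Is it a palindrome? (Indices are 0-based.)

[0,14] '4'=='4' → l++,r--
[1,13] '5'=='5' → l++,r--
[2,12] '4'=='4' → l++,r--
[3,11] '2'=='2' → l++,r--
[4,10] '5'=='5' → l++,r--
[5,9] '5'=='5' → l++,r--
[6,8] '6'=='6' → l++,r--

palindrome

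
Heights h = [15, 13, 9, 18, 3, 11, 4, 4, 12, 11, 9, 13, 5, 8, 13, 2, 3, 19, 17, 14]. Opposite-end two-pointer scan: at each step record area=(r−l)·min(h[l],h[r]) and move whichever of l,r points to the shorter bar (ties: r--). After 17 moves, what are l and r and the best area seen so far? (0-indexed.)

[0,19] min(15,14)*19=266 best=266 * → r--
[0,18] min(15,17)*18=270 best=270 * → l++
[1,18] min(13,17)*17=221 best=270 → l++
[2,18] min(9,17)*16=144 best=270 → l++
[3,18] min(18,17)*15=255 best=270 → r--
[3,17] min(18,19)*14=252 best=270 → l++
[4,17] min(3,19)*13=39 best=270 → l++
[5,17] min(11,19)*12=132 best=270 → l++
[6,17] min(4,19)*11=44 best=270 → l++
[7,17] min(4,19)*10=40 best=270 → l++
[8,17] min(12,19)*9=108 best=270 → l++
[9,17] min(11,19)*8=88 best=270 → l++
[10,17] min(9,19)*7=63 best=270 → l++
[11,17] min(13,19)*6=78 best=270 → l++
[12,17] min(5,19)*5=25 best=270 → l++
[13,17] min(8,19)*4=32 best=270 → l++
[14,17] min(13,19)*3=39 best=270 → l++

l=15, r=17, best area=270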